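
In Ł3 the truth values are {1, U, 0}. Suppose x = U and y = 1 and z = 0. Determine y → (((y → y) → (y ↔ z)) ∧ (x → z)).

y → y = 1 → 1 = 1
y ↔ z = 1 ↔ 0 = 0
(y → y) → (y ↔ z) = 1 → 0 = 0
x → z = U → 0 = U  [min(1, 1−½+0)]
((y → y) → (y ↔ z)) ∧ (x → z) = 0 ∧ U = 0
y → (((y → y) → (y ↔ z)) ∧ (x → z)) = 1 → 0 = 0

0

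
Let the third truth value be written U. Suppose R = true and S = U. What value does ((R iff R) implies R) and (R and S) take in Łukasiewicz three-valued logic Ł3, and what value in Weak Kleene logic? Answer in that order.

U; U

In Łukasiewicz three-valued logic Ł3: R iff R = true iff true = true
(R iff R) implies R = true implies true = true
R and S = true and U = U
((R iff R) implies R) and (R and S) = true and U = U
In Weak Kleene logic: R iff R = true iff true = true
(R iff R) implies R = true implies true = true
R and S = true and U = U
((R iff R) implies R) and (R and S) = true and U = U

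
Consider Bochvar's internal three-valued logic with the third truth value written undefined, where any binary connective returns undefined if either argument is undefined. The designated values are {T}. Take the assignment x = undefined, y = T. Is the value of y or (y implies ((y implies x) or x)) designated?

y implies x = T implies undefined = undefined
(y implies x) or x = undefined or undefined = undefined
y implies ((y implies x) or x) = T implies undefined = undefined
y or (y implies ((y implies x) or x)) = T or undefined = undefined
undefined ∉ {T}.

No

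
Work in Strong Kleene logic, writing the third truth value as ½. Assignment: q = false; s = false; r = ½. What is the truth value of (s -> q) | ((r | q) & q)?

s -> q = false -> false = true
r | q = ½ | false = ½
(r | q) & q = ½ & false = false
(s -> q) | ((r | q) & q) = true | false = true

true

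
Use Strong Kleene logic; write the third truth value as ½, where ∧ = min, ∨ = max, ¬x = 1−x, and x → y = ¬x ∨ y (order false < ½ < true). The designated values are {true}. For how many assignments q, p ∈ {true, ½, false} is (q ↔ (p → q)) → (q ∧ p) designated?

2

Designated under: (q=true, p=true); (q=false, p=false).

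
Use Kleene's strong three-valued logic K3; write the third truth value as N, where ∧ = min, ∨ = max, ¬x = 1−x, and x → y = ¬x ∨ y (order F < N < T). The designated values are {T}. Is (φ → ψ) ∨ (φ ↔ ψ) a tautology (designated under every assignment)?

Countermodel: φ=T, ψ=N gives N, which is not designated.

No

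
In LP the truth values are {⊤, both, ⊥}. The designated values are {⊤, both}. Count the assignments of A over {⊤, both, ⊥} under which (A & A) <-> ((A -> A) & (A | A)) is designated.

A=⊤: ⊤ ✓
A=both: both ✓
A=⊥: ⊤ ✓

3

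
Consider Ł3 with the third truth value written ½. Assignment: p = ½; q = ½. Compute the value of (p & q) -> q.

T

p & q = ½ & ½ = ½
(p & q) -> q = ½ -> ½ = T  [min(1, 1−½+½)]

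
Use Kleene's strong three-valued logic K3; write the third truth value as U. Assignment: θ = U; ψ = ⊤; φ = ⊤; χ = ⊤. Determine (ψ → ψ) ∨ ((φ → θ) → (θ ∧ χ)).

ψ → ψ = ⊤ → ⊤ = ⊤
φ → θ = ⊤ → U = U  [¬⊤ ∨ U]
θ ∧ χ = U ∧ ⊤ = U
(φ → θ) → (θ ∧ χ) = U → U = U
(ψ → ψ) ∨ ((φ → θ) → (θ ∧ χ)) = ⊤ ∨ U = ⊤

⊤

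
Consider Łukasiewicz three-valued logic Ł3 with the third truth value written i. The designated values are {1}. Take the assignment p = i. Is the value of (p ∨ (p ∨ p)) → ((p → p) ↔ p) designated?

Yes

p ∨ p = i ∨ i = i
p ∨ (p ∨ p) = i ∨ i = i
p → p = i → i = 1
(p → p) ↔ p = 1 ↔ i = i
(p ∨ (p ∨ p)) → ((p → p) ↔ p) = i → i = 1
1 ∈ {1}.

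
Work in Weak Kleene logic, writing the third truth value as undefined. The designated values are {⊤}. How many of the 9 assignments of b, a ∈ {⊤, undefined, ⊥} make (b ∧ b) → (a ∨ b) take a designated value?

4

Designated under: (b=⊤, a=⊤); (b=⊤, a=⊥); (b=⊥, a=⊤); (b=⊥, a=⊥).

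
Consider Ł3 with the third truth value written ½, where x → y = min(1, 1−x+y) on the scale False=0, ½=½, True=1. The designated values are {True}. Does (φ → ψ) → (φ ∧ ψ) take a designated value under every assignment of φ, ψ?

No

Countermodel: φ=½, ψ=True gives ½, which is not designated.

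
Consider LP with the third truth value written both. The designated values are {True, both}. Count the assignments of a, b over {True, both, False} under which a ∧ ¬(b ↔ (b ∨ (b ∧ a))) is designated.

2

Designated under: (a=True, b=both); (a=both, b=both).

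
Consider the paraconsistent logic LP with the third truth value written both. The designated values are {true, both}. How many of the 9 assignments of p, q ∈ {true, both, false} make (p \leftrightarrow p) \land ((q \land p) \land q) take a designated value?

Designated under: (p=true, q=true); (p=true, q=both); (p=both, q=true); (p=both, q=both).

4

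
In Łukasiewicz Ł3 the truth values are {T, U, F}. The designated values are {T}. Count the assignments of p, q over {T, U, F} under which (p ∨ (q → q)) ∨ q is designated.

9

Of the 9 assignments, 9 give a value in {T}.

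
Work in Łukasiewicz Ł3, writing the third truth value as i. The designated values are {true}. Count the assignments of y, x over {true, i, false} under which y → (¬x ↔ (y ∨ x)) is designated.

6

Of the 9 assignments, 6 give a value in {true}.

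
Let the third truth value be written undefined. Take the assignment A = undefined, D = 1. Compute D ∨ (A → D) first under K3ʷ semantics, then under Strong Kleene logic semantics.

In K3ʷ: A → D = undefined → 1 = undefined  [any arg is the third value ⇒ result is the third value]
D ∨ (A → D) = 1 ∨ undefined = undefined
In Strong Kleene logic: A → D = undefined → 1 = 1
D ∨ (A → D) = 1 ∨ 1 = 1
They differ because K3ʷ and Strong Kleene logic treat undefined differently under the binary connectives.

undefined; 1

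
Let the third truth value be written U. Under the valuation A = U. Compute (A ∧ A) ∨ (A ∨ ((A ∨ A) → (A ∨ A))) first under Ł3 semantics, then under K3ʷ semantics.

In Ł3: A ∧ A = U ∧ U = U
A ∨ A = U ∨ U = U
A ∨ A = U ∨ U = U
(A ∨ A) → (A ∨ A) = U → U = True  [min(1, 1−½+½)]
A ∨ ((A ∨ A) → (A ∨ A)) = U ∨ True = True
(A ∧ A) ∨ (A ∨ ((A ∨ A) → (A ∨ A))) = U ∨ True = True
In K3ʷ: A ∧ A = U ∧ U = U
A ∨ A = U ∨ U = U
A ∨ A = U ∨ U = U
(A ∨ A) → (A ∨ A) = U → U = U  [any arg is the third value ⇒ result is the third value]
A ∨ ((A ∨ A) → (A ∨ A)) = U ∨ U = U
(A ∧ A) ∨ (A ∨ ((A ∨ A) → (A ∨ A))) = U ∨ U = U
They differ because Ł3 and K3ʷ treat U differently under the binary connectives.

True; U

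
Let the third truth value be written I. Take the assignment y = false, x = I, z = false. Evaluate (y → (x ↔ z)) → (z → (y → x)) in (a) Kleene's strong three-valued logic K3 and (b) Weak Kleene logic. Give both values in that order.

true; I

In Kleene's strong three-valued logic K3: x ↔ z = I ↔ false = I
y → (x ↔ z) = false → I = true  [¬false ∨ I]
y → x = false → I = true
z → (y → x) = false → true = true
(y → (x ↔ z)) → (z → (y → x)) = true → true = true
In Weak Kleene logic: x ↔ z = I ↔ false = I
y → (x ↔ z) = false → I = I  [any arg is the third value ⇒ result is the third value]
y → x = false → I = I
z → (y → x) = false → I = I
(y → (x ↔ z)) → (z → (y → x)) = I → I = I
They differ because Kleene's strong three-valued logic K3 and Weak Kleene logic treat I differently under the binary connectives.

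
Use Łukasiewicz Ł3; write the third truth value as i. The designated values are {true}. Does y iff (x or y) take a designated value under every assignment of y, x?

Countermodel: y=i, x=true gives i, which is not designated.

No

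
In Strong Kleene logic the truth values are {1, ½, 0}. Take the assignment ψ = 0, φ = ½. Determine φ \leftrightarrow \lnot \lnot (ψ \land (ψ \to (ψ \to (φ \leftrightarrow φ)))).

φ \leftrightarrow φ = ½ \leftrightarrow ½ = ½
ψ \to (φ \leftrightarrow φ) = 0 \to ½ = 1
ψ \to (ψ \to (φ \leftrightarrow φ)) = 0 \to 1 = 1
ψ \land (ψ \to (ψ \to (φ \leftrightarrow φ))) = 0 \land 1 = 0
\lnot (ψ \land (ψ \to (ψ \to (φ \leftrightarrow φ)))) = \lnot 0 = 1
\lnot \lnot (ψ \land (ψ \to (ψ \to (φ \leftrightarrow φ)))) = \lnot 1 = 0
φ \leftrightarrow \lnot \lnot (ψ \land (ψ \to (ψ \to (φ \leftrightarrow φ)))) = ½ \leftrightarrow 0 = ½

½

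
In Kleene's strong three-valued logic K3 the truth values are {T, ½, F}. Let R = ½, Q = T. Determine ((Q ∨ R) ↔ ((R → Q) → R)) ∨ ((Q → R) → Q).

T

Q ∨ R = T ∨ ½ = T
R → Q = ½ → T = T  [¬½ ∨ T]
(R → Q) → R = T → ½ = ½
(Q ∨ R) ↔ ((R → Q) → R) = T ↔ ½ = ½
Q → R = T → ½ = ½
(Q → R) → Q = ½ → T = T
((Q ∨ R) ↔ ((R → Q) → R)) ∨ ((Q → R) → Q) = ½ ∨ T = T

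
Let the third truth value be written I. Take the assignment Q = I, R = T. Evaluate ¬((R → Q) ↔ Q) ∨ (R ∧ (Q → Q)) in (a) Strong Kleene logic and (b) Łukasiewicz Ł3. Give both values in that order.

I; T

In Strong Kleene logic: R → Q = T → I = I  [¬T ∨ I]
(R → Q) ↔ Q = I ↔ I = I
¬((R → Q) ↔ Q) = ¬I = I
Q → Q = I → I = I
R ∧ (Q → Q) = T ∧ I = I
¬((R → Q) ↔ Q) ∨ (R ∧ (Q → Q)) = I ∨ I = I
In Łukasiewicz Ł3: R → Q = T → I = I  [min(1, 1−1+½)]
(R → Q) ↔ Q = I ↔ I = T
¬((R → Q) ↔ Q) = ¬T = F
Q → Q = I → I = T
R ∧ (Q → Q) = T ∧ T = T
¬((R → Q) ↔ Q) ∨ (R ∧ (Q → Q)) = F ∨ T = T
They differ because Strong Kleene logic and Łukasiewicz Ł3 treat I differently under implication.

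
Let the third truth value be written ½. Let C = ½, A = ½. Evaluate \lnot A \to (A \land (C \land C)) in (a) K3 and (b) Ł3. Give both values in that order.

½; ⊤

In K3: \lnot A = \lnot ½ = ½
C \land C = ½ \land ½ = ½
A \land (C \land C) = ½ \land ½ = ½
\lnot A \to (A \land (C \land C)) = ½ \to ½ = ½
In Ł3: \lnot A = \lnot ½ = ½
C \land C = ½ \land ½ = ½
A \land (C \land C) = ½ \land ½ = ½
\lnot A \to (A \land (C \land C)) = ½ \to ½ = ⊤  [min(1, 1−½+½)]
They differ because K3 and Ł3 treat ½ differently under implication.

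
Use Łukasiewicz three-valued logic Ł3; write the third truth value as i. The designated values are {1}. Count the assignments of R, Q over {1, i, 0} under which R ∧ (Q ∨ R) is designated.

Designated under: (R=1, Q=1); (R=1, Q=i); (R=1, Q=0).

3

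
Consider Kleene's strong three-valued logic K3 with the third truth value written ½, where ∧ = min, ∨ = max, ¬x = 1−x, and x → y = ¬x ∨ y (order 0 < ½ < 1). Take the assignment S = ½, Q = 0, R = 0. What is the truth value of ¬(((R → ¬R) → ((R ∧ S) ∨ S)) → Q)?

½

¬R = ¬0 = 1
R → ¬R = 0 → 1 = 1
R ∧ S = 0 ∧ ½ = 0
(R ∧ S) ∨ S = 0 ∨ ½ = ½
(R → ¬R) → ((R ∧ S) ∨ S) = 1 → ½ = ½
((R → ¬R) → ((R ∧ S) ∨ S)) → Q = ½ → 0 = ½
¬(((R → ¬R) → ((R ∧ S) ∨ S)) → Q) = ¬½ = ½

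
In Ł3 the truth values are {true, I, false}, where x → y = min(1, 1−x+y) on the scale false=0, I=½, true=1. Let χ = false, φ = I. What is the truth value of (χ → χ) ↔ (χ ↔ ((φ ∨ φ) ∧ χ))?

χ → χ = false → false = true
φ ∨ φ = I ∨ I = I
(φ ∨ φ) ∧ χ = I ∧ false = false
χ ↔ ((φ ∨ φ) ∧ χ) = false ↔ false = true
(χ → χ) ↔ (χ ↔ ((φ ∨ φ) ∧ χ)) = true ↔ true = true

true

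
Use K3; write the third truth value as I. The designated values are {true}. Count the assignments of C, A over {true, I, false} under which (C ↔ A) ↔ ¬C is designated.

Designated under: (C=true, A=false); (C=false, A=false).

2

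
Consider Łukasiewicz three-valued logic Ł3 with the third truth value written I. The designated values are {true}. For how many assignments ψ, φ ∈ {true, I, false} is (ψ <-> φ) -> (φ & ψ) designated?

5

Of the 9 assignments, 5 give a value in {true}.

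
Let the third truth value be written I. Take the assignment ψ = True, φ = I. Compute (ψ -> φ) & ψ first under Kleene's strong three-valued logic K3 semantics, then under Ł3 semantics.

I; I

In Kleene's strong three-valued logic K3: ψ -> φ = True -> I = I
(ψ -> φ) & ψ = I & True = I
In Ł3: ψ -> φ = True -> I = I  [min(1, 1−1+½)]
(ψ -> φ) & ψ = I & True = I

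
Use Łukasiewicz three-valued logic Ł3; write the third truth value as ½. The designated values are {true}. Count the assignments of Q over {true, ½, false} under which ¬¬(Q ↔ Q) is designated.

Q=true: true ✓
Q=½: true ✓
Q=false: true ✓

3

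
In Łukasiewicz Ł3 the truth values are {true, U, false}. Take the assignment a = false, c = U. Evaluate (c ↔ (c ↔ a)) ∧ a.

c ↔ a = U ↔ false = U
c ↔ (c ↔ a) = U ↔ U = true
(c ↔ (c ↔ a)) ∧ a = true ∧ false = false

false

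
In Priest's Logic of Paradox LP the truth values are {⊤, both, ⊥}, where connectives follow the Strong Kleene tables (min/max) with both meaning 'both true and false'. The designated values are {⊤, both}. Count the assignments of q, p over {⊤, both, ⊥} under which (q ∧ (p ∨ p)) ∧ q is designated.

4

Designated under: (q=⊤, p=⊤); (q=⊤, p=both); (q=both, p=⊤); (q=both, p=both).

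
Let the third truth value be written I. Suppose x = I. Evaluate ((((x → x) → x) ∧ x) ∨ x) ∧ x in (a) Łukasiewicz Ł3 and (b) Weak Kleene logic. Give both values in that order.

I; I

In Łukasiewicz Ł3: x → x = I → I = T  [min(1, 1−½+½)]
(x → x) → x = T → I = I
((x → x) → x) ∧ x = I ∧ I = I
(((x → x) → x) ∧ x) ∨ x = I ∨ I = I
((((x → x) → x) ∧ x) ∨ x) ∧ x = I ∧ I = I
In Weak Kleene logic: x → x = I → I = I  [any arg is the third value ⇒ result is the third value]
(x → x) → x = I → I = I
((x → x) → x) ∧ x = I ∧ I = I
(((x → x) → x) ∧ x) ∨ x = I ∨ I = I
((((x → x) → x) ∧ x) ∨ x) ∧ x = I ∧ I = I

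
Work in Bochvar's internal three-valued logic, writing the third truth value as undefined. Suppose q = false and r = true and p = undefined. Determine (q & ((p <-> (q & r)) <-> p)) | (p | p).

undefined

q & r = false & true = false
p <-> (q & r) = undefined <-> false = undefined
(p <-> (q & r)) <-> p = undefined <-> undefined = undefined
q & ((p <-> (q & r)) <-> p) = false & undefined = undefined
p | p = undefined | undefined = undefined
(q & ((p <-> (q & r)) <-> p)) | (p | p) = undefined | undefined = undefined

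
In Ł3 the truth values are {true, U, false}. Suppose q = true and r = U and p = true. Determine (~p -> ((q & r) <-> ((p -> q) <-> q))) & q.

~p = ~true = false
q & r = true & U = U
p -> q = true -> true = true
(p -> q) <-> q = true <-> true = true
(q & r) <-> ((p -> q) <-> q) = U <-> true = U
~p -> ((q & r) <-> ((p -> q) <-> q)) = false -> U = true
(~p -> ((q & r) <-> ((p -> q) <-> q))) & q = true & true = true

true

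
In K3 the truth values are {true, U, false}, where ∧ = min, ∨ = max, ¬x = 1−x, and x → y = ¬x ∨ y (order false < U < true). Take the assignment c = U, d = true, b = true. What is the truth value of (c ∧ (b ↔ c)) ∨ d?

b ↔ c = true ↔ U = U
c ∧ (b ↔ c) = U ∧ U = U
(c ∧ (b ↔ c)) ∨ d = U ∨ true = true

true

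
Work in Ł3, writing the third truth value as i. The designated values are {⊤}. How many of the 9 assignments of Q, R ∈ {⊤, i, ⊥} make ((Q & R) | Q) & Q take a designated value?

3

Designated under: (Q=⊤, R=⊤); (Q=⊤, R=i); (Q=⊤, R=⊥).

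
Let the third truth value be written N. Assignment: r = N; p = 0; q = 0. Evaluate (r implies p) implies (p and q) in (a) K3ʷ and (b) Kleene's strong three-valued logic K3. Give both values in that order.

In K3ʷ: r implies p = N implies 0 = N  [any arg is the third value ⇒ result is the third value]
p and q = 0 and 0 = 0
(r implies p) implies (p and q) = N implies 0 = N
In Kleene's strong three-valued logic K3: r implies p = N implies 0 = N  [not N or 0]
p and q = 0 and 0 = 0
(r implies p) implies (p and q) = N implies 0 = N

N; N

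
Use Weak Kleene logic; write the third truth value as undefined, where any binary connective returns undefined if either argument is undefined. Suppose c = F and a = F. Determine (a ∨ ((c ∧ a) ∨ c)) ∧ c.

F

c ∧ a = F ∧ F = F
(c ∧ a) ∨ c = F ∨ F = F
a ∨ ((c ∧ a) ∨ c) = F ∨ F = F
(a ∨ ((c ∧ a) ∨ c)) ∧ c = F ∧ F = F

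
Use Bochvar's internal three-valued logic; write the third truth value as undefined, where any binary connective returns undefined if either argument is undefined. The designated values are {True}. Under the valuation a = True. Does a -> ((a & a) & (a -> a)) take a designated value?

Yes

a & a = True & True = True
a -> a = True -> True = True
(a & a) & (a -> a) = True & True = True
a -> ((a & a) & (a -> a)) = True -> True = True
True ∈ {True}.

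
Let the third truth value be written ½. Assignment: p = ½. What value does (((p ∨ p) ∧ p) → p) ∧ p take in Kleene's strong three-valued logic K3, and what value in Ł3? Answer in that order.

In Kleene's strong three-valued logic K3: p ∨ p = ½ ∨ ½ = ½
(p ∨ p) ∧ p = ½ ∧ ½ = ½
((p ∨ p) ∧ p) → p = ½ → ½ = ½  [¬½ ∨ ½]
(((p ∨ p) ∧ p) → p) ∧ p = ½ ∧ ½ = ½
In Ł3: p ∨ p = ½ ∨ ½ = ½
(p ∨ p) ∧ p = ½ ∧ ½ = ½
((p ∨ p) ∧ p) → p = ½ → ½ = 1  [min(1, 1−½+½)]
(((p ∨ p) ∧ p) → p) ∧ p = 1 ∧ ½ = ½

½; ½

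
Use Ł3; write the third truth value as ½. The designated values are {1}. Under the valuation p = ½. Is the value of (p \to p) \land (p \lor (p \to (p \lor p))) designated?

p \to p = ½ \to ½ = 1  [min(1, 1−½+½)]
p \lor p = ½ \lor ½ = ½
p \to (p \lor p) = ½ \to ½ = 1
p \lor (p \to (p \lor p)) = ½ \lor 1 = 1
(p \to p) \land (p \lor (p \to (p \lor p))) = 1 \land 1 = 1
1 ∈ {1}.

Yes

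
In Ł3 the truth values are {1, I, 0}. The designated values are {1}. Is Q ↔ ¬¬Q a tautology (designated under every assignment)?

Yes

Every assignment of Q over {1, I, 0} gives a value in {1}.
In particular, with Q=I: Q ↔ ¬¬Q = 1.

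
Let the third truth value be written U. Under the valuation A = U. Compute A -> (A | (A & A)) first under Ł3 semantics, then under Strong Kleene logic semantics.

1; U

In Ł3: A & A = U & U = U
A | (A & A) = U | U = U
A -> (A | (A & A)) = U -> U = 1  [min(1, 1−½+½)]
In Strong Kleene logic: A & A = U & U = U
A | (A & A) = U | U = U
A -> (A | (A & A)) = U -> U = U
They differ because Ł3 and Strong Kleene logic treat U differently under implication.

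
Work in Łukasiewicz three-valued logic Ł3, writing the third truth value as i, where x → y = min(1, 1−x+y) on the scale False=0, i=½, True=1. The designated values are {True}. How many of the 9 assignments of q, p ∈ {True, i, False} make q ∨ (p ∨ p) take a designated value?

5

Of the 9 assignments, 5 give a value in {True}.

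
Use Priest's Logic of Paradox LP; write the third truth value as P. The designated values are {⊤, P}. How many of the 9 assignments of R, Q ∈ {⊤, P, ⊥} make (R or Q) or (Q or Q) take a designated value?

8

Of the 9 assignments, 8 give a value in {⊤, P}.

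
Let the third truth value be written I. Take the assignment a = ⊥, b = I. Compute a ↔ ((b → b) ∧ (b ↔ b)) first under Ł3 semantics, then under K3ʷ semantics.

In Ł3: b → b = I → I = ⊤
b ↔ b = I ↔ I = ⊤
(b → b) ∧ (b ↔ b) = ⊤ ∧ ⊤ = ⊤
a ↔ ((b → b) ∧ (b ↔ b)) = ⊥ ↔ ⊤ = ⊥
In K3ʷ: b → b = I → I = I  [any arg is the third value ⇒ result is the third value]
b ↔ b = I ↔ I = I
(b → b) ∧ (b ↔ b) = I ∧ I = I
a ↔ ((b → b) ∧ (b ↔ b)) = ⊥ ↔ I = I
They differ because Ł3 and K3ʷ treat I differently under the binary connectives.

⊥; I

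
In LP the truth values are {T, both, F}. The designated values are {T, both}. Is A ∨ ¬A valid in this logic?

Every assignment of A over {T, both, F} gives a value in {T, both}.
In particular, with A=both: A ∨ ¬A = both.

Yes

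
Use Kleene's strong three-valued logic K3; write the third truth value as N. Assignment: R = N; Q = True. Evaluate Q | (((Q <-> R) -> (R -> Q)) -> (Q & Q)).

True

Q <-> R = True <-> N = N
R -> Q = N -> True = True
(Q <-> R) -> (R -> Q) = N -> True = True
Q & Q = True & True = True
((Q <-> R) -> (R -> Q)) -> (Q & Q) = True -> True = True
Q | (((Q <-> R) -> (R -> Q)) -> (Q & Q)) = True | True = True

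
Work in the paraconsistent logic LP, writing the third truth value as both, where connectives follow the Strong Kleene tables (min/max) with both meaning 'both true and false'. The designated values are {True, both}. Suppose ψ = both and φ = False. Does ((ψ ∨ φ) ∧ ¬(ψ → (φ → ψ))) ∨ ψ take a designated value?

ψ ∨ φ = both ∨ False = both
φ → ψ = False → both = True  [¬False ∨ both]
ψ → (φ → ψ) = both → True = True
¬(ψ → (φ → ψ)) = ¬True = False
(ψ ∨ φ) ∧ ¬(ψ → (φ → ψ)) = both ∧ False = False
((ψ ∨ φ) ∧ ¬(ψ → (φ → ψ))) ∨ ψ = False ∨ both = both
both ∈ {True, both}.

Yes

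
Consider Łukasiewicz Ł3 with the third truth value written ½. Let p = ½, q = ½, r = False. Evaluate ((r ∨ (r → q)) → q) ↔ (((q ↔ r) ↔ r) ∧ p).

True

r → q = False → ½ = True  [min(1, 1−0+½)]
r ∨ (r → q) = False ∨ True = True
(r ∨ (r → q)) → q = True → ½ = ½
q ↔ r = ½ ↔ False = ½
(q ↔ r) ↔ r = ½ ↔ False = ½
((q ↔ r) ↔ r) ∧ p = ½ ∧ ½ = ½
((r ∨ (r → q)) → q) ↔ (((q ↔ r) ↔ r) ∧ p) = ½ ↔ ½ = True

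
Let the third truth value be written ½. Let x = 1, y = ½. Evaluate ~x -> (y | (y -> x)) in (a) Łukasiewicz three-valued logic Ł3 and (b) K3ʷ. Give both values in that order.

1; ½

In Łukasiewicz three-valued logic Ł3: ~x = ~1 = 0
y -> x = ½ -> 1 = 1  [min(1, 1−½+1)]
y | (y -> x) = ½ | 1 = 1
~x -> (y | (y -> x)) = 0 -> 1 = 1
In K3ʷ: ~x = ~1 = 0
y -> x = ½ -> 1 = ½  [any arg is the third value ⇒ result is the third value]
y | (y -> x) = ½ | ½ = ½
~x -> (y | (y -> x)) = 0 -> ½ = ½
They differ because Łukasiewicz three-valued logic Ł3 and K3ʷ treat ½ differently under the binary connectives.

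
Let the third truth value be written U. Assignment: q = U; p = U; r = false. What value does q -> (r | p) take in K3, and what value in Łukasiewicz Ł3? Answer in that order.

U; true

In K3: r | p = false | U = U
q -> (r | p) = U -> U = U  [~U | U]
In Łukasiewicz Ł3: r | p = false | U = U
q -> (r | p) = U -> U = true  [min(1, 1−½+½)]
They differ because K3 and Łukasiewicz Ł3 treat U differently under implication.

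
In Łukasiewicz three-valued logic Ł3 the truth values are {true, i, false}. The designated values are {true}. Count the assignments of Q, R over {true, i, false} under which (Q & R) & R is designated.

Designated under: (Q=true, R=true).

1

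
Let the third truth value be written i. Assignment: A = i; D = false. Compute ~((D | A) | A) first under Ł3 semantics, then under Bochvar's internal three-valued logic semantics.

i; i

In Ł3: D | A = false | i = i
(D | A) | A = i | i = i
~((D | A) | A) = ~i = i
In Bochvar's internal three-valued logic: D | A = false | i = i
(D | A) | A = i | i = i
~((D | A) | A) = ~i = i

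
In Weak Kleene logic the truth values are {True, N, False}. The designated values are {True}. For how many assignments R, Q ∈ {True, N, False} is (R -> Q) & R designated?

Designated under: (R=True, Q=True).

1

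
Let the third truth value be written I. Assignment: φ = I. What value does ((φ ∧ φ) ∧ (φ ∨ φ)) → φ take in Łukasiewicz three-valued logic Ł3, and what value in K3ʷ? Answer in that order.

True; I

In Łukasiewicz three-valued logic Ł3: φ ∧ φ = I ∧ I = I
φ ∨ φ = I ∨ I = I
(φ ∧ φ) ∧ (φ ∨ φ) = I ∧ I = I
((φ ∧ φ) ∧ (φ ∨ φ)) → φ = I → I = True
In K3ʷ: φ ∧ φ = I ∧ I = I
φ ∨ φ = I ∨ I = I
(φ ∧ φ) ∧ (φ ∨ φ) = I ∧ I = I
((φ ∧ φ) ∧ (φ ∨ φ)) → φ = I → I = I  [any arg is the third value ⇒ result is the third value]
They differ because Łukasiewicz three-valued logic Ł3 and K3ʷ treat I differently under the binary connectives.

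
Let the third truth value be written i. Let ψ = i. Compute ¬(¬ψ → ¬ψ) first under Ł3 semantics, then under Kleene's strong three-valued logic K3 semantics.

0; i

In Ł3: ¬ψ = ¬i = i
¬ψ = ¬i = i
¬ψ → ¬ψ = i → i = 1
¬(¬ψ → ¬ψ) = ¬1 = 0
In Kleene's strong three-valued logic K3: ¬ψ = ¬i = i
¬ψ = ¬i = i
¬ψ → ¬ψ = i → i = i  [¬i ∨ i]
¬(¬ψ → ¬ψ) = ¬i = i
They differ because Ł3 and Kleene's strong three-valued logic K3 treat i differently under implication.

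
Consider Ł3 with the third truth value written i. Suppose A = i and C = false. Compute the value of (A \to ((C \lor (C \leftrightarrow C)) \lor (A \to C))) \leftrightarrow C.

false

C \leftrightarrow C = false \leftrightarrow false = true
C \lor (C \leftrightarrow C) = false \lor true = true
A \to C = i \to false = i  [min(1, 1−½+0)]
(C \lor (C \leftrightarrow C)) \lor (A \to C) = true \lor i = true
A \to ((C \lor (C \leftrightarrow C)) \lor (A \to C)) = i \to true = true
(A \to ((C \lor (C \leftrightarrow C)) \lor (A \to C))) \leftrightarrow C = true \leftrightarrow false = false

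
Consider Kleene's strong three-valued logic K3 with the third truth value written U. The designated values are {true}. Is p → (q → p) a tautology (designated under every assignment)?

No

Countermodel: p=U, q=true gives U, which is not designated.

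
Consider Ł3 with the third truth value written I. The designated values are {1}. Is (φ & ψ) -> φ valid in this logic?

Yes

Every assignment of φ, ψ over {1, I, 0} gives a value in {1}.
In particular, with φ=I, ψ=I: (φ & ψ) -> φ = 1.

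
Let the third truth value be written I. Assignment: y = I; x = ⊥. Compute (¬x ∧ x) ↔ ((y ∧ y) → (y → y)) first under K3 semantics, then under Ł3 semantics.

I; ⊥

In K3: ¬x = ¬⊥ = ⊤
¬x ∧ x = ⊤ ∧ ⊥ = ⊥
y ∧ y = I ∧ I = I
y → y = I → I = I
(y ∧ y) → (y → y) = I → I = I
(¬x ∧ x) ↔ ((y ∧ y) → (y → y)) = ⊥ ↔ I = I
In Ł3: ¬x = ¬⊥ = ⊤
¬x ∧ x = ⊤ ∧ ⊥ = ⊥
y ∧ y = I ∧ I = I
y → y = I → I = ⊤  [min(1, 1−½+½)]
(y ∧ y) → (y → y) = I → ⊤ = ⊤
(¬x ∧ x) ↔ ((y ∧ y) → (y → y)) = ⊥ ↔ ⊤ = ⊥
They differ because K3 and Ł3 treat I differently under implication.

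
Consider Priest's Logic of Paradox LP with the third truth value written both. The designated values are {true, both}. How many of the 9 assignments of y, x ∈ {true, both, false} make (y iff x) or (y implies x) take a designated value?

Of the 9 assignments, 8 give a value in {true, both}.

8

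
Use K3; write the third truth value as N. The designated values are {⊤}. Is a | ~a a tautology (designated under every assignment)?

Countermodel: a=N gives N, which is not designated.

No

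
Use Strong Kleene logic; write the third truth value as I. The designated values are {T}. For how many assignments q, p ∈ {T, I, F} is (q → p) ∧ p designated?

Designated under: (q=T, p=T); (q=I, p=T); (q=F, p=T).

3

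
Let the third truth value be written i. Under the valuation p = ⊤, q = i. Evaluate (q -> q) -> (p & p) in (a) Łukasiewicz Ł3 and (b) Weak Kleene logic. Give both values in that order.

⊤; i

In Łukasiewicz Ł3: q -> q = i -> i = ⊤  [min(1, 1−½+½)]
p & p = ⊤ & ⊤ = ⊤
(q -> q) -> (p & p) = ⊤ -> ⊤ = ⊤
In Weak Kleene logic: q -> q = i -> i = i
p & p = ⊤ & ⊤ = ⊤
(q -> q) -> (p & p) = i -> ⊤ = i
They differ because Łukasiewicz Ł3 and Weak Kleene logic treat i differently under the binary connectives.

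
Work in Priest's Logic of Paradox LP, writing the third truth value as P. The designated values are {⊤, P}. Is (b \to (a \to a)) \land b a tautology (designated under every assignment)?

No

Countermodel: b=⊥, a=⊤ gives ⊥, which is not designated.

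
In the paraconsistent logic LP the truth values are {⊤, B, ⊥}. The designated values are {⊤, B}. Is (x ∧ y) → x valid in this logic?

Every assignment of x, y over {⊤, B, ⊥} gives a value in {⊤, B}.
In particular, with x=B, y=B: (x ∧ y) → x = B.

Yes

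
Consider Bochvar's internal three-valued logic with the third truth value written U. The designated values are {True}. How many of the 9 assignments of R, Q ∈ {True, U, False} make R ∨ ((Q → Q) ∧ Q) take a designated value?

3

Designated under: (R=True, Q=True); (R=True, Q=False); (R=False, Q=True).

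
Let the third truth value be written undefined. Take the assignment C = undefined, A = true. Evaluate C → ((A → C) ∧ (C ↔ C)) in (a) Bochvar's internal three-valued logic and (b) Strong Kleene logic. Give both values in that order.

undefined; undefined

In Bochvar's internal three-valued logic: A → C = true → undefined = undefined  [any arg is the third value ⇒ result is the third value]
C ↔ C = undefined ↔ undefined = undefined
(A → C) ∧ (C ↔ C) = undefined ∧ undefined = undefined
C → ((A → C) ∧ (C ↔ C)) = undefined → undefined = undefined
In Strong Kleene logic: A → C = true → undefined = undefined  [¬true ∨ undefined]
C ↔ C = undefined ↔ undefined = undefined
(A → C) ∧ (C ↔ C) = undefined ∧ undefined = undefined
C → ((A → C) ∧ (C ↔ C)) = undefined → undefined = undefined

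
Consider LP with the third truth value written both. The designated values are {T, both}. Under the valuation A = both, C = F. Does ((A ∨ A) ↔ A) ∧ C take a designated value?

A ∨ A = both ∨ both = both
(A ∨ A) ↔ A = both ↔ both = both
((A ∨ A) ↔ A) ∧ C = both ∧ F = F
F ∉ {T, both}.

No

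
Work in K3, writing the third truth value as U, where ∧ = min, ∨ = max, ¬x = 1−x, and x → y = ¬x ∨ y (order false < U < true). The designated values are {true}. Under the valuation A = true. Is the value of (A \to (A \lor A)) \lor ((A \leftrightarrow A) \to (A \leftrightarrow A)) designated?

Yes

A \lor A = true \lor true = true
A \to (A \lor A) = true \to true = true
A \leftrightarrow A = true \leftrightarrow true = true
A \leftrightarrow A = true \leftrightarrow true = true
(A \leftrightarrow A) \to (A \leftrightarrow A) = true \to true = true
(A \to (A \lor A)) \lor ((A \leftrightarrow A) \to (A \leftrightarrow A)) = true \lor true = true
true ∈ {true}.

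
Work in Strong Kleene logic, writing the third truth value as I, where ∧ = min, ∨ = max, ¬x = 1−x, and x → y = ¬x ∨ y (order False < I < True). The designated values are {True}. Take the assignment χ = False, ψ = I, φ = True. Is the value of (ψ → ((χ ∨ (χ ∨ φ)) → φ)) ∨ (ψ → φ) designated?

Yes

χ ∨ φ = False ∨ True = True
χ ∨ (χ ∨ φ) = False ∨ True = True
(χ ∨ (χ ∨ φ)) → φ = True → True = True
ψ → ((χ ∨ (χ ∨ φ)) → φ) = I → True = True
ψ → φ = I → True = True
(ψ → ((χ ∨ (χ ∨ φ)) → φ)) ∨ (ψ → φ) = True ∨ True = True
True ∈ {True}.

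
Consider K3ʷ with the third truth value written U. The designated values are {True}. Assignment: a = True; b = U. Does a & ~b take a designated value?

No

~b = ~U = U
a & ~b = True & U = U
U ∉ {True}.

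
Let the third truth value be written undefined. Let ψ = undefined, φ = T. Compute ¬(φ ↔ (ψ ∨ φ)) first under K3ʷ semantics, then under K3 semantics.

undefined; F

In K3ʷ: ψ ∨ φ = undefined ∨ T = undefined
φ ↔ (ψ ∨ φ) = T ↔ undefined = undefined
¬(φ ↔ (ψ ∨ φ)) = ¬undefined = undefined
In K3: ψ ∨ φ = undefined ∨ T = T
φ ↔ (ψ ∨ φ) = T ↔ T = T
¬(φ ↔ (ψ ∨ φ)) = ¬T = F
They differ because K3ʷ and K3 treat undefined differently under the binary connectives.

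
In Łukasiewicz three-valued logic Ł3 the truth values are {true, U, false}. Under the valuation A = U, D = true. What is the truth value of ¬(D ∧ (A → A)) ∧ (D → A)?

A → A = U → U = true  [min(1, 1−½+½)]
D ∧ (A → A) = true ∧ true = true
¬(D ∧ (A → A)) = ¬true = false
D → A = true → U = U
¬(D ∧ (A → A)) ∧ (D → A) = false ∧ U = false

false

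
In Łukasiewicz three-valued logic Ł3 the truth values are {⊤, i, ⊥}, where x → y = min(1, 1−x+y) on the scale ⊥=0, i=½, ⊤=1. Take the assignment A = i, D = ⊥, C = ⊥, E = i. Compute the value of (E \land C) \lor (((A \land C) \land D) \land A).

⊥

E \land C = i \land ⊥ = ⊥
A \land C = i \land ⊥ = ⊥
(A \land C) \land D = ⊥ \land ⊥ = ⊥
((A \land C) \land D) \land A = ⊥ \land i = ⊥
(E \land C) \lor (((A \land C) \land D) \land A) = ⊥ \lor ⊥ = ⊥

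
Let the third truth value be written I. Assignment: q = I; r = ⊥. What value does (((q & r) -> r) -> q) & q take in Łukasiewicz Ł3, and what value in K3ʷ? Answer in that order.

In Łukasiewicz Ł3: q & r = I & ⊥ = ⊥
(q & r) -> r = ⊥ -> ⊥ = ⊤
((q & r) -> r) -> q = ⊤ -> I = I  [min(1, 1−1+½)]
(((q & r) -> r) -> q) & q = I & I = I
In K3ʷ: q & r = I & ⊥ = I
(q & r) -> r = I -> ⊥ = I
((q & r) -> r) -> q = I -> I = I
(((q & r) -> r) -> q) & q = I & I = I

I; I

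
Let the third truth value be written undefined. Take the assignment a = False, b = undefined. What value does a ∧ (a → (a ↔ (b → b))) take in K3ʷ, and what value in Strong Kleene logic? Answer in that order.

In K3ʷ: b → b = undefined → undefined = undefined
a ↔ (b → b) = False ↔ undefined = undefined
a → (a ↔ (b → b)) = False → undefined = undefined
a ∧ (a → (a ↔ (b → b))) = False ∧ undefined = undefined
In Strong Kleene logic: b → b = undefined → undefined = undefined
a ↔ (b → b) = False ↔ undefined = undefined
a → (a ↔ (b → b)) = False → undefined = True
a ∧ (a → (a ↔ (b → b))) = False ∧ True = False
They differ because K3ʷ and Strong Kleene logic treat undefined differently under the binary connectives.

undefined; False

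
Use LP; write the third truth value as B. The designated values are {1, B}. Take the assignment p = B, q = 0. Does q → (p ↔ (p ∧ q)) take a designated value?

Yes

p ∧ q = B ∧ 0 = 0
p ↔ (p ∧ q) = B ↔ 0 = B
q → (p ↔ (p ∧ q)) = 0 → B = 1  [¬0 ∨ B]
1 ∈ {1, B}.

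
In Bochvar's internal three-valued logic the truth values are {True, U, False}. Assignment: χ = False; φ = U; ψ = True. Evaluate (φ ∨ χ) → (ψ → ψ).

U

φ ∨ χ = U ∨ False = U
ψ → ψ = True → True = True
(φ ∨ χ) → (ψ → ψ) = U → True = U  [any arg is the third value ⇒ result is the third value]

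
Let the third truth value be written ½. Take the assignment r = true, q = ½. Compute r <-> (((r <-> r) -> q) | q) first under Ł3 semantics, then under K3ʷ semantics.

In Ł3: r <-> r = true <-> true = true
(r <-> r) -> q = true -> ½ = ½  [min(1, 1−1+½)]
((r <-> r) -> q) | q = ½ | ½ = ½
r <-> (((r <-> r) -> q) | q) = true <-> ½ = ½
In K3ʷ: r <-> r = true <-> true = true
(r <-> r) -> q = true -> ½ = ½  [any arg is the third value ⇒ result is the third value]
((r <-> r) -> q) | q = ½ | ½ = ½
r <-> (((r <-> r) -> q) | q) = true <-> ½ = ½

½; ½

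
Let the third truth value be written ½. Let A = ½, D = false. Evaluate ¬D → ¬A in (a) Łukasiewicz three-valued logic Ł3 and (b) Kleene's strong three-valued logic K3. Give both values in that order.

In Łukasiewicz three-valued logic Ł3: ¬D = ¬false = true
¬A = ¬½ = ½
¬D → ¬A = true → ½ = ½  [min(1, 1−1+½)]
In Kleene's strong three-valued logic K3: ¬D = ¬false = true
¬A = ¬½ = ½
¬D → ¬A = true → ½ = ½

½; ½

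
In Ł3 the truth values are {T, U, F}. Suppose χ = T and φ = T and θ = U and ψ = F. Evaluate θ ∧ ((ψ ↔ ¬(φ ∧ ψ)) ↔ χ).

F

φ ∧ ψ = T ∧ F = F
¬(φ ∧ ψ) = ¬F = T
ψ ↔ ¬(φ ∧ ψ) = F ↔ T = F
(ψ ↔ ¬(φ ∧ ψ)) ↔ χ = F ↔ T = F
θ ∧ ((ψ ↔ ¬(φ ∧ ψ)) ↔ χ) = U ∧ F = F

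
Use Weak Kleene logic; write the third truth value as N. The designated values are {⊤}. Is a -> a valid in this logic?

No

Countermodel: a=N gives N, which is not designated.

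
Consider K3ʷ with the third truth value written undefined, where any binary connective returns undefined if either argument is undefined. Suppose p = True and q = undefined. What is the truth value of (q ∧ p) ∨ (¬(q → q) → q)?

undefined

q ∧ p = undefined ∧ True = undefined
q → q = undefined → undefined = undefined  [any arg is the third value ⇒ result is the third value]
¬(q → q) = ¬undefined = undefined
¬(q → q) → q = undefined → undefined = undefined
(q ∧ p) ∨ (¬(q → q) → q) = undefined ∨ undefined = undefined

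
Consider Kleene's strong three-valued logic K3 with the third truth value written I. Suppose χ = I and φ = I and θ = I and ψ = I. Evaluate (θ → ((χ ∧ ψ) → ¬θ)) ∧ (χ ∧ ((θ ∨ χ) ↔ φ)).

χ ∧ ψ = I ∧ I = I
¬θ = ¬I = I
(χ ∧ ψ) → ¬θ = I → I = I  [¬I ∨ I]
θ → ((χ ∧ ψ) → ¬θ) = I → I = I
θ ∨ χ = I ∨ I = I
(θ ∨ χ) ↔ φ = I ↔ I = I
χ ∧ ((θ ∨ χ) ↔ φ) = I ∧ I = I
(θ → ((χ ∧ ψ) → ¬θ)) ∧ (χ ∧ ((θ ∨ χ) ↔ φ)) = I ∧ I = I

I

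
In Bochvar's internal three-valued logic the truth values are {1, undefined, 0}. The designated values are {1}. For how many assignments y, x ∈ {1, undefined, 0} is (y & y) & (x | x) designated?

1

Designated under: (y=1, x=1).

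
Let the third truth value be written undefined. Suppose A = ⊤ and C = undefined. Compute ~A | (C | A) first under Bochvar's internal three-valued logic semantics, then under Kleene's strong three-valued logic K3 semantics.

In Bochvar's internal three-valued logic: ~A = ~⊤ = ⊥
C | A = undefined | ⊤ = undefined
~A | (C | A) = ⊥ | undefined = undefined
In Kleene's strong three-valued logic K3: ~A = ~⊤ = ⊥
C | A = undefined | ⊤ = ⊤
~A | (C | A) = ⊥ | ⊤ = ⊤
They differ because Bochvar's internal three-valued logic and Kleene's strong three-valued logic K3 treat undefined differently under the binary connectives.

undefined; ⊤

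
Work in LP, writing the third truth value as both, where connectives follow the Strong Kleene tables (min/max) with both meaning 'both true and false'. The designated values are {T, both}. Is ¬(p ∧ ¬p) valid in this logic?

Yes

Every assignment of p over {T, both, F} gives a value in {T, both}.
In particular, with p=both: ¬(p ∧ ¬p) = both.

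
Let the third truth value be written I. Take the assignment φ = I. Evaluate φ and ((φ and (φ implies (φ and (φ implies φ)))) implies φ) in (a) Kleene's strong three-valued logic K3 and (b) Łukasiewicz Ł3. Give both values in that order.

I; I

In Kleene's strong three-valued logic K3: φ implies φ = I implies I = I  [not I or I]
φ and (φ implies φ) = I and I = I
φ implies (φ and (φ implies φ)) = I implies I = I
φ and (φ implies (φ and (φ implies φ))) = I and I = I
(φ and (φ implies (φ and (φ implies φ)))) implies φ = I implies I = I
φ and ((φ and (φ implies (φ and (φ implies φ)))) implies φ) = I and I = I
In Łukasiewicz Ł3: φ implies φ = I implies I = True
φ and (φ implies φ) = I and True = I
φ implies (φ and (φ implies φ)) = I implies I = True
φ and (φ implies (φ and (φ implies φ))) = I and True = I
(φ and (φ implies (φ and (φ implies φ)))) implies φ = I implies I = True
φ and ((φ and (φ implies (φ and (φ implies φ)))) implies φ) = I and True = I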